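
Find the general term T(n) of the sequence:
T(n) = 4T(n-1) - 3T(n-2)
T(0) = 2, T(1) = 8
Characteristic equation: x² - 4x + 3 = 0, which factors as (x - (3))(x - (1)) = 0.
Roots r₁ = 3, r₂ = 1 (distinct).
General solution: T(n) = A·(3)^n + B·(1)^n.
From T(0) = 2: A + B = 2.
From T(1) = 8: 3A + B = 8.
Solving: A = 3, B = -1.
So T(n) = 3 \cdot 3^{n} - 1.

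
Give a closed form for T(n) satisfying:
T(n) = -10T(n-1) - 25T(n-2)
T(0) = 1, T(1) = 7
Characteristic equation: x² + 10x + 25 = 0, which is (x - (-5))².
Repeated root r = -5.
General solution: T(n) = (A + Bn)·(-5)^n.
From T(0) = 1: A = 1.
From T(1) = 7: (A + B)·(-5) = 7 ⇒ B = - \frac{12}{5}.
So T(n) = \left(1 - \frac{12 n}{5}\right) \cdot (-5)^n.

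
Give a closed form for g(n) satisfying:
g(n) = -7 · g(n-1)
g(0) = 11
Pure geometric recurrence with ratio -7.
By induction g(n) = g(0) · (-7)^n = 11 \left(-7\right)^{n}.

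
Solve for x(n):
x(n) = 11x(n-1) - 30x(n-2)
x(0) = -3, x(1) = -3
Characteristic equation: x² - 11x + 30 = 0, which factors as (x - (5))(x - (6)) = 0.
Roots r₁ = 5, r₂ = 6 (distinct).
General solution: x(n) = A·(5)^n + B·(6)^n.
From x(0) = -3: A + B = -3.
From x(1) = -3: 5A + 6B = -3.
Solving: A = -15, B = 12.
So x(n) = - 15 \cdot 5^{n} + 12 \cdot 6^{n}.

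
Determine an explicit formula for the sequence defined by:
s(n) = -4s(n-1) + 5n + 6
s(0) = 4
First-order linear with linear forcing.
Homogeneous solution: s_h(n) = A·(-4)^n.
Try particular s_p(n) = pn + q. Substituting:
  pn + q = -4(p(n-1) + q) + 5n + 6.
Matching the n-coefficient: p = -4p + 5 ⇒ p = 1.
Matching constants: q = 4p - 4q + 6 ⇒ q = 2.
General: s(n) = A·(-4)^n + n + 2.
Apply s(0) = 4: A + 2 = 4 ⇒ A = 2.
So s(n) = 2 \left(-4\right)^{n} + n + 2.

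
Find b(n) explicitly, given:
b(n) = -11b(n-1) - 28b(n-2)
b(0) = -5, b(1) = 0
Characteristic equation: x² + 11x + 28 = 0, which factors as (x - (-4))(x - (-7)) = 0.
Roots r₁ = -4, r₂ = -7 (distinct).
General solution: b(n) = A·(-4)^n + B·(-7)^n.
From b(0) = -5: A + B = -5.
From b(1) = 0: -4A - 7B = 0.
Solving: A = - \frac{35}{3}, B = \frac{20}{3}.
So b(n) = - \frac{35 \left(-4\right)^{n}}{3} + \frac{20 \left(-7\right)^{n}}{3}.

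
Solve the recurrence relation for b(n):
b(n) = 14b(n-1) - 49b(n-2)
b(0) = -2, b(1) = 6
Characteristic equation: x² - 14x + 49 = 0, which is (x - (7))².
Repeated root r = 7.
General solution: b(n) = (A + Bn)·(7)^n.
From b(0) = -2: A = -2.
From b(1) = 6: (A + B)·(7) = 6 ⇒ B = \frac{20}{7}.
So b(n) = \left(\frac{20 n}{7} - 2\right) \cdot (7)^n.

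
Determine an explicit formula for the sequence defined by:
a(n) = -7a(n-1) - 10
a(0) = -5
First-order linear non-homogeneous.
Homogeneous solution: a_h(n) = A·(-7)^n.
Try constant particular solution a_p = K: K = -7K - 10 ⇒ K = - \frac{5}{4}.
General: a(n) = A·(-7)^n - \frac{5}{4}.
Apply a(0) = -5: A - \frac{5}{4} = -5 ⇒ A = - \frac{15}{4}.
So a(n) = - \frac{15 \left(-7\right)^{n}}{4} - \frac{5}{4}.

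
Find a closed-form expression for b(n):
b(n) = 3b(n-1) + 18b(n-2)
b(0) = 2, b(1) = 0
Characteristic equation: x² - 3x - 18 = 0, which factors as (x - (-3))(x - (6)) = 0.
Roots r₁ = -3, r₂ = 6 (distinct).
General solution: b(n) = A·(-3)^n + B·(6)^n.
From b(0) = 2: A + B = 2.
From b(1) = 0: -3A + 6B = 0.
Solving: A = \frac{4}{3}, B = \frac{2}{3}.
So b(n) = \frac{4 \left(-3\right)^{n}}{3} + \frac{2 \cdot 6^{n}}{3}.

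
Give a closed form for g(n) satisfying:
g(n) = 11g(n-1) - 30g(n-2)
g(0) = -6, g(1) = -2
Characteristic equation: x² - 11x + 30 = 0, which factors as (x - (6))(x - (5)) = 0.
Roots r₁ = 6, r₂ = 5 (distinct).
General solution: g(n) = A·(6)^n + B·(5)^n.
From g(0) = -6: A + B = -6.
From g(1) = -2: 6A + 5B = -2.
Solving: A = 28, B = -34.
So g(n) = - 34 \cdot 5^{n} + 28 \cdot 6^{n}.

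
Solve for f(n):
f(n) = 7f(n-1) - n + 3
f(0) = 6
First-order linear with linear forcing.
Homogeneous solution: f_h(n) = A·(7)^n.
Try particular f_p(n) = pn + q. Substituting:
  pn + q = 7(p(n-1) + q) - n + 3.
Matching the n-coefficient: p = 7p - 1 ⇒ p = \frac{1}{6}.
Matching constants: q = -7p + 7q + 3 ⇒ q = - \frac{11}{36}.
General: f(n) = A·(7)^n + \frac{n}{6} - \frac{11}{36}.
Apply f(0) = 6: A - \frac{11}{36} = 6 ⇒ A = \frac{227}{36}.
So f(n) = \frac{227 \cdot 7^{n}}{36} + \frac{n}{6} - \frac{11}{36}.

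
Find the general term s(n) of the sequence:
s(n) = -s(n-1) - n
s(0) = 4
First-order linear with linear forcing.
Homogeneous solution: s_h(n) = A·(-1)^n.
Try particular s_p(n) = pn + q. Substituting:
  pn + q = -(p(n-1) + q) - n.
Matching the n-coefficient: p = -p - 1 ⇒ p = - \frac{1}{2}.
Matching constants: q = p - q ⇒ q = - \frac{1}{4}.
General: s(n) = A·(-1)^n - \frac{n}{2} - \frac{1}{4}.
Apply s(0) = 4: A - \frac{1}{4} = 4 ⇒ A = \frac{17}{4}.
So s(n) = \frac{17 \left(-1\right)^{n}}{4} - \frac{n}{2} - \frac{1}{4}.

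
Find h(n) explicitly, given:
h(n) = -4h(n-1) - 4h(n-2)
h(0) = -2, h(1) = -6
Characteristic equation: x² + 4x + 4 = 0, which is (x - (-2))².
Repeated root r = -2.
General solution: h(n) = (A + Bn)·(-2)^n.
From h(0) = -2: A = -2.
From h(1) = -6: (A + B)·(-2) = -6 ⇒ B = 5.
So h(n) = \left(5 n - 2\right) \cdot (-2)^n.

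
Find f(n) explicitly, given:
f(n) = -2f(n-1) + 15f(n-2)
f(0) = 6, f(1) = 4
Characteristic equation: x² + 2x - 15 = 0, which factors as (x - (-5))(x - (3)) = 0.
Roots r₁ = -5, r₂ = 3 (distinct).
General solution: f(n) = A·(-5)^n + B·(3)^n.
From f(0) = 6: A + B = 6.
From f(1) = 4: -5A + 3B = 4.
Solving: A = \frac{7}{4}, B = \frac{17}{4}.
So f(n) = \frac{7 \left(-5\right)^{n}}{4} + \frac{17 \cdot 3^{n}}{4}.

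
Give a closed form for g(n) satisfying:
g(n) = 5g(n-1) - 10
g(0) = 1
First-order linear non-homogeneous.
Homogeneous solution: g_h(n) = A·(5)^n.
Try constant particular solution g_p = K: K = 5K - 10 ⇒ K = \frac{5}{2}.
General: g(n) = A·(5)^n + \frac{5}{2}.
Apply g(0) = 1: A + \frac{5}{2} = 1 ⇒ A = - \frac{3}{2}.
So g(n) = \frac{5}{2} - \frac{3 \cdot 5^{n}}{2}.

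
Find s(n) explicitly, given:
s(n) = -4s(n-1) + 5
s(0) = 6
First-order linear non-homogeneous.
Homogeneous solution: s_h(n) = A·(-4)^n.
Try constant particular solution s_p = K: K = -4K + 5 ⇒ K = 1.
General: s(n) = A·(-4)^n + 1.
Apply s(0) = 6: A + 1 = 6 ⇒ A = 5.
So s(n) = 5 \left(-4\right)^{n} + 1.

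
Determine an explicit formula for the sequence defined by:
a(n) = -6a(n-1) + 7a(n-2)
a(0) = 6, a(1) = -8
Characteristic equation: x² + 6x - 7 = 0, which factors as (x - (1))(x - (-7)) = 0.
Roots r₁ = 1, r₂ = -7 (distinct).
General solution: a(n) = A·(1)^n + B·(-7)^n.
From a(0) = 6: A + B = 6.
From a(1) = -8: A - 7B = -8.
Solving: A = \frac{17}{4}, B = \frac{7}{4}.
So a(n) = \frac{7 \left(-7\right)^{n}}{4} + \frac{17}{4}.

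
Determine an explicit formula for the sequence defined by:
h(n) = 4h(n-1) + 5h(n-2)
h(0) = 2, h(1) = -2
Characteristic equation: x² - 4x - 5 = 0, which factors as (x - (-1))(x - (5)) = 0.
Roots r₁ = -1, r₂ = 5 (distinct).
General solution: h(n) = A·(-1)^n + B·(5)^n.
From h(0) = 2: A + B = 2.
From h(1) = -2: -A + 5B = -2.
Solving: A = 2, B = 0.
So h(n) = 2 \left(-1\right)^{n}.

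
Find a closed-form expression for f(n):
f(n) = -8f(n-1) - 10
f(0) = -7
First-order linear non-homogeneous.
Homogeneous solution: f_h(n) = A·(-8)^n.
Try constant particular solution f_p = K: K = -8K - 10 ⇒ K = - \frac{10}{9}.
General: f(n) = A·(-8)^n - \frac{10}{9}.
Apply f(0) = -7: A - \frac{10}{9} = -7 ⇒ A = - \frac{53}{9}.
So f(n) = - \frac{53 \left(-8\right)^{n}}{9} - \frac{10}{9}.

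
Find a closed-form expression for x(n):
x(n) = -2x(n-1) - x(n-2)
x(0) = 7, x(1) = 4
Characteristic equation: x² + 2x + 1 = 0, which is (x - (-1))².
Repeated root r = -1.
General solution: x(n) = (A + Bn)·(-1)^n.
From x(0) = 7: A = 7.
From x(1) = 4: (A + B)·(-1) = 4 ⇒ B = -11.
So x(n) = \left(7 - 11 n\right) \cdot (-1)^n.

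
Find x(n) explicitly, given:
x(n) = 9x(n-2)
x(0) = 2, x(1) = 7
Characteristic equation: x² - 9 = 0, which factors as (x - (3))(x - (-3)) = 0.
Roots r₁ = 3, r₂ = -3 (distinct).
General solution: x(n) = A·(3)^n + B·(-3)^n.
From x(0) = 2: A + B = 2.
From x(1) = 7: 3A - 3B = 7.
Solving: A = \frac{13}{6}, B = - \frac{1}{6}.
So x(n) = - \frac{\left(-3\right)^{n}}{6} + \frac{13 \cdot 3^{n}}{6}.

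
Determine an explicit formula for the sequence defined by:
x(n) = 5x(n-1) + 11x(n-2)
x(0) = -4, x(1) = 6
Characteristic equation: x² - 5x - 11 = 0.
Discriminant Δ = (5)² + 4·(11) = 69.
Roots r₁,₂ = (5 ± √69)/2, so r₁ = \frac{5}{2} + \frac{\sqrt{69}}{2}, r₂ = \frac{5}{2} - \frac{\sqrt{69}}{2}.
General solution: x(n) = A·r₁^n + B·r₂^n.
From the initial conditions, A + B = -4 and r₁A + r₂B = 6.
Since r₁ - r₂ = √69: A = (6 - (-4)r₂)/√69 = -2 + \frac{16 \sqrt{69}}{69}, and B = -4 - A = -2 - \frac{16 \sqrt{69}}{69}.
So x(n) = \left(-2 + \frac{16 \sqrt{69}}{69}\right)\left(\frac{5}{2} + \frac{\sqrt{69}}{2}\right)^n + \left(-2 - \frac{16 \sqrt{69}}{69}\right)\left(\frac{5}{2} - \frac{\sqrt{69}}{2}\right)^n.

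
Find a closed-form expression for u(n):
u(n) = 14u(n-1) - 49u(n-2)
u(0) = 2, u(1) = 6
Characteristic equation: x² - 14x + 49 = 0, which is (x - (7))².
Repeated root r = 7.
General solution: u(n) = (A + Bn)·(7)^n.
From u(0) = 2: A = 2.
From u(1) = 6: (A + B)·(7) = 6 ⇒ B = - \frac{8}{7}.
So u(n) = \left(2 - \frac{8 n}{7}\right) \cdot (7)^n.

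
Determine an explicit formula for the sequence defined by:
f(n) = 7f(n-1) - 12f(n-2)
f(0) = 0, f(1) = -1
Characteristic equation: x² - 7x + 12 = 0, which factors as (x - (4))(x - (3)) = 0.
Roots r₁ = 4, r₂ = 3 (distinct).
General solution: f(n) = A·(4)^n + B·(3)^n.
From f(0) = 0: A + B = 0.
From f(1) = -1: 4A + 3B = -1.
Solving: A = -1, B = 1.
So f(n) = 3^{n} - 4^{n}.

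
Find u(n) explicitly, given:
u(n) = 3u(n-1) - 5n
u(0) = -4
First-order linear with linear forcing.
Homogeneous solution: u_h(n) = A·(3)^n.
Try particular u_p(n) = pn + q. Substituting:
  pn + q = 3(p(n-1) + q) - 5n.
Matching the n-coefficient: p = 3p - 5 ⇒ p = \frac{5}{2}.
Matching constants: q = -3p + 3q ⇒ q = \frac{15}{4}.
General: u(n) = A·(3)^n + \frac{5 n}{2} + \frac{15}{4}.
Apply u(0) = -4: A + \frac{15}{4} = -4 ⇒ A = - \frac{31}{4}.
So u(n) = - \frac{31 \cdot 3^{n}}{4} + \frac{5 n}{2} + \frac{15}{4}.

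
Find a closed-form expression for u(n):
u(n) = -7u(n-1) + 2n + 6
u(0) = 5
First-order linear with linear forcing.
Homogeneous solution: u_h(n) = A·(-7)^n.
Try particular u_p(n) = pn + q. Substituting:
  pn + q = -7(p(n-1) + q) + 2n + 6.
Matching the n-coefficient: p = -7p + 2 ⇒ p = \frac{1}{4}.
Matching constants: q = 7p - 7q + 6 ⇒ q = \frac{31}{32}.
General: u(n) = A·(-7)^n + \frac{n}{4} + \frac{31}{32}.
Apply u(0) = 5: A + \frac{31}{32} = 5 ⇒ A = \frac{129}{32}.
So u(n) = \frac{129 \left(-7\right)^{n}}{32} + \frac{n}{4} + \frac{31}{32}.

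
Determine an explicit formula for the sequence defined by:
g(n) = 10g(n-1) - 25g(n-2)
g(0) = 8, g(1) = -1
Characteristic equation: x² - 10x + 25 = 0, which is (x - (5))².
Repeated root r = 5.
General solution: g(n) = (A + Bn)·(5)^n.
From g(0) = 8: A = 8.
From g(1) = -1: (A + B)·(5) = -1 ⇒ B = - \frac{41}{5}.
So g(n) = \left(8 - \frac{41 n}{5}\right) \cdot (5)^n.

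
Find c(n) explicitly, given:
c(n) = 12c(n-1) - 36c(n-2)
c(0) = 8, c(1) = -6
Characteristic equation: x² - 12x + 36 = 0, which is (x - (6))².
Repeated root r = 6.
General solution: c(n) = (A + Bn)·(6)^n.
From c(0) = 8: A = 8.
From c(1) = -6: (A + B)·(6) = -6 ⇒ B = -9.
So c(n) = \left(8 - 9 n\right) \cdot (6)^n.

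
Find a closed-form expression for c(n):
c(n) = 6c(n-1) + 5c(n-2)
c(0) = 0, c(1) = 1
Characteristic equation: x² - 6x - 5 = 0.
Discriminant Δ = (6)² + 4·(5) = 56.
Roots r₁,₂ = (6 ± √56)/2, so r₁ = 3 + \sqrt{14}, r₂ = 3 - \sqrt{14}.
General solution: c(n) = A·r₁^n + B·r₂^n.
From the initial conditions, A + B = 0 and r₁A + r₂B = 1.
Since r₁ - r₂ = √56: A = (1 - (0)r₂)/√56 = \frac{\sqrt{14}}{28}, and B = 0 - A = - \frac{\sqrt{14}}{28}.
So c(n) = \left(\frac{\sqrt{14}}{28}\right)\left(3 + \sqrt{14}\right)^n + \left(- \frac{\sqrt{14}}{28}\right)\left(3 - \sqrt{14}\right)^n.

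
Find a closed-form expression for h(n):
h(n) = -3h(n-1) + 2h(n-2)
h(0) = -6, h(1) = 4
Characteristic equation: x² + 3x - 2 = 0.
Discriminant Δ = (-3)² + 4·(2) = 17.
Roots r₁,₂ = (-3 ± √17)/2, so r₁ = - \frac{3}{2} + \frac{\sqrt{17}}{2}, r₂ = - \frac{\sqrt{17}}{2} - \frac{3}{2}.
General solution: h(n) = A·r₁^n + B·r₂^n.
From the initial conditions, A + B = -6 and r₁A + r₂B = 4.
Since r₁ - r₂ = √17: A = (4 - (-6)r₂)/√17 = -3 - \frac{5 \sqrt{17}}{17}, and B = -6 - A = -3 + \frac{5 \sqrt{17}}{17}.
So h(n) = \left(-3 - \frac{5 \sqrt{17}}{17}\right)\left(- \frac{3}{2} + \frac{\sqrt{17}}{2}\right)^n + \left(-3 + \frac{5 \sqrt{17}}{17}\right)\left(- \frac{\sqrt{17}}{2} - \frac{3}{2}\right)^n.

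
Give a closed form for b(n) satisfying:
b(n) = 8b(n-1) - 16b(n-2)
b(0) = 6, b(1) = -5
Characteristic equation: x² - 8x + 16 = 0, which is (x - (4))².
Repeated root r = 4.
General solution: b(n) = (A + Bn)·(4)^n.
From b(0) = 6: A = 6.
From b(1) = -5: (A + B)·(4) = -5 ⇒ B = - \frac{29}{4}.
So b(n) = \left(6 - \frac{29 n}{4}\right) \cdot (4)^n.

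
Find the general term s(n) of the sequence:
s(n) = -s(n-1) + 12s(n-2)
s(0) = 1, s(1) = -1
Characteristic equation: x² + x - 12 = 0, which factors as (x - (-4))(x - (3)) = 0.
Roots r₁ = -4, r₂ = 3 (distinct).
General solution: s(n) = A·(-4)^n + B·(3)^n.
From s(0) = 1: A + B = 1.
From s(1) = -1: -4A + 3B = -1.
Solving: A = \frac{4}{7}, B = \frac{3}{7}.
So s(n) = \frac{4 \left(-4\right)^{n}}{7} + \frac{3 \cdot 3^{n}}{7}.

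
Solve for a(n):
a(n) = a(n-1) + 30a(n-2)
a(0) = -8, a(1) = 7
Characteristic equation: x² - x - 30 = 0, which factors as (x - (6))(x - (-5)) = 0.
Roots r₁ = 6, r₂ = -5 (distinct).
General solution: a(n) = A·(6)^n + B·(-5)^n.
From a(0) = -8: A + B = -8.
From a(1) = 7: 6A - 5B = 7.
Solving: A = -3, B = -5.
So a(n) = - 5 \left(-5\right)^{n} - 3 \cdot 6^{n}.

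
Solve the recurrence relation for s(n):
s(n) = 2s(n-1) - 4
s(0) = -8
First-order linear non-homogeneous.
Homogeneous solution: s_h(n) = A·(2)^n.
Try constant particular solution s_p = K: K = 2K - 4 ⇒ K = 4.
General: s(n) = A·(2)^n + 4.
Apply s(0) = -8: A + 4 = -8 ⇒ A = -12.
So s(n) = 4 - 12 \cdot 2^{n}.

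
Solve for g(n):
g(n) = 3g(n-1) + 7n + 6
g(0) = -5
First-order linear with linear forcing.
Homogeneous solution: g_h(n) = A·(3)^n.
Try particular g_p(n) = pn + q. Substituting:
  pn + q = 3(p(n-1) + q) + 7n + 6.
Matching the n-coefficient: p = 3p + 7 ⇒ p = - \frac{7}{2}.
Matching constants: q = -3p + 3q + 6 ⇒ q = - \frac{33}{4}.
General: g(n) = A·(3)^n - \frac{7 n}{2} - \frac{33}{4}.
Apply g(0) = -5: A - \frac{33}{4} = -5 ⇒ A = \frac{13}{4}.
So g(n) = \frac{13 \cdot 3^{n}}{4} - \frac{7 n}{2} - \frac{33}{4}.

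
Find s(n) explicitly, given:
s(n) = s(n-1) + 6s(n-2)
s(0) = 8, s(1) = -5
Characteristic equation: x² - x - 6 = 0, which factors as (x - (-2))(x - (3)) = 0.
Roots r₁ = -2, r₂ = 3 (distinct).
General solution: s(n) = A·(-2)^n + B·(3)^n.
From s(0) = 8: A + B = 8.
From s(1) = -5: -2A + 3B = -5.
Solving: A = \frac{29}{5}, B = \frac{11}{5}.
So s(n) = \frac{29 \left(-2\right)^{n}}{5} + \frac{11 \cdot 3^{n}}{5}.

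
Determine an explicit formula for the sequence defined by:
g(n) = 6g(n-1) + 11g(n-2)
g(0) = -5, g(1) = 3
Characteristic equation: x² - 6x - 11 = 0.
Discriminant Δ = (6)² + 4·(11) = 80.
Roots r₁,₂ = (6 ± √80)/2, so r₁ = 3 + 2 \sqrt{5}, r₂ = 3 - 2 \sqrt{5}.
General solution: g(n) = A·r₁^n + B·r₂^n.
From the initial conditions, A + B = -5 and r₁A + r₂B = 3.
Since r₁ - r₂ = √80: A = (3 - (-5)r₂)/√80 = - \frac{5}{2} + \frac{9 \sqrt{5}}{10}, and B = -5 - A = - \frac{5}{2} - \frac{9 \sqrt{5}}{10}.
So g(n) = \left(- \frac{5}{2} + \frac{9 \sqrt{5}}{10}\right)\left(3 + 2 \sqrt{5}\right)^n + \left(- \frac{5}{2} - \frac{9 \sqrt{5}}{10}\right)\left(3 - 2 \sqrt{5}\right)^n.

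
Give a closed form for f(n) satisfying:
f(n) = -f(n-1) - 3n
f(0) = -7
First-order linear with linear forcing.
Homogeneous solution: f_h(n) = A·(-1)^n.
Try particular f_p(n) = pn + q. Substituting:
  pn + q = -(p(n-1) + q) - 3n.
Matching the n-coefficient: p = -p - 3 ⇒ p = - \frac{3}{2}.
Matching constants: q = p - q ⇒ q = - \frac{3}{4}.
General: f(n) = A·(-1)^n - \frac{3 n}{2} - \frac{3}{4}.
Apply f(0) = -7: A - \frac{3}{4} = -7 ⇒ A = - \frac{25}{4}.
So f(n) = - \frac{25 \left(-1\right)^{n}}{4} - \frac{3 n}{2} - \frac{3}{4}.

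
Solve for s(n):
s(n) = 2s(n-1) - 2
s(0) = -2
First-order linear non-homogeneous.
Homogeneous solution: s_h(n) = A·(2)^n.
Try constant particular solution s_p = K: K = 2K - 2 ⇒ K = 2.
General: s(n) = A·(2)^n + 2.
Apply s(0) = -2: A + 2 = -2 ⇒ A = -4.
So s(n) = 2 - 4 \cdot 2^{n}.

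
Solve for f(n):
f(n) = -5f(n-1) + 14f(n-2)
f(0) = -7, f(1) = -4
Characteristic equation: x² + 5x - 14 = 0, which factors as (x - (2))(x - (-7)) = 0.
Roots r₁ = 2, r₂ = -7 (distinct).
General solution: f(n) = A·(2)^n + B·(-7)^n.
From f(0) = -7: A + B = -7.
From f(1) = -4: 2A - 7B = -4.
Solving: A = - \frac{53}{9}, B = - \frac{10}{9}.
So f(n) = - \frac{10 \left(-7\right)^{n}}{9} - \frac{53 \cdot 2^{n}}{9}.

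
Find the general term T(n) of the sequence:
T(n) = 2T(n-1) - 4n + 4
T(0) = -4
First-order linear with linear forcing.
Homogeneous solution: T_h(n) = A·(2)^n.
Try particular T_p(n) = pn + q. Substituting:
  pn + q = 2(p(n-1) + q) - 4n + 4.
Matching the n-coefficient: p = 2p - 4 ⇒ p = 4.
Matching constants: q = -2p + 2q + 4 ⇒ q = 4.
General: T(n) = A·(2)^n + 4 n + 4.
Apply T(0) = -4: A + 4 = -4 ⇒ A = -8.
So T(n) = - 8 \cdot 2^{n} + 4 n + 4.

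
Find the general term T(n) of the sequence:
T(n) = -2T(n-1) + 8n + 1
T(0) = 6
First-order linear with linear forcing.
Homogeneous solution: T_h(n) = A·(-2)^n.
Try particular T_p(n) = pn + q. Substituting:
  pn + q = -2(p(n-1) + q) + 8n + 1.
Matching the n-coefficient: p = -2p + 8 ⇒ p = \frac{8}{3}.
Matching constants: q = 2p - 2q + 1 ⇒ q = \frac{19}{9}.
General: T(n) = A·(-2)^n + \frac{8 n}{3} + \frac{19}{9}.
Apply T(0) = 6: A + \frac{19}{9} = 6 ⇒ A = \frac{35}{9}.
So T(n) = \frac{35 \left(-2\right)^{n}}{9} + \frac{8 n}{3} + \frac{19}{9}.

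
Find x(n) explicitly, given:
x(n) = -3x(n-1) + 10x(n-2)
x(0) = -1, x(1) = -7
Characteristic equation: x² + 3x - 10 = 0, which factors as (x - (-5))(x - (2)) = 0.
Roots r₁ = -5, r₂ = 2 (distinct).
General solution: x(n) = A·(-5)^n + B·(2)^n.
From x(0) = -1: A + B = -1.
From x(1) = -7: -5A + 2B = -7.
Solving: A = \frac{5}{7}, B = - \frac{12}{7}.
So x(n) = \frac{5 \left(-5\right)^{n}}{7} - \frac{12 \cdot 2^{n}}{7}.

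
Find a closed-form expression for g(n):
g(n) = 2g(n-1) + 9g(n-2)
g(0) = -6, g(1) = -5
Characteristic equation: x² - 2x - 9 = 0.
Discriminant Δ = (2)² + 4·(9) = 40.
Roots r₁,₂ = (2 ± √40)/2, so r₁ = 1 + \sqrt{10}, r₂ = 1 - \sqrt{10}.
General solution: g(n) = A·r₁^n + B·r₂^n.
From the initial conditions, A + B = -6 and r₁A + r₂B = -5.
Since r₁ - r₂ = √40: A = (-5 - (-6)r₂)/√40 = -3 + \frac{\sqrt{10}}{20}, and B = -6 - A = -3 - \frac{\sqrt{10}}{20}.
So g(n) = \left(-3 + \frac{\sqrt{10}}{20}\right)\left(1 + \sqrt{10}\right)^n + \left(-3 - \frac{\sqrt{10}}{20}\right)\left(1 - \sqrt{10}\right)^n.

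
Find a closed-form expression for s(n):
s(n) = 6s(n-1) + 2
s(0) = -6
First-order linear non-homogeneous.
Homogeneous solution: s_h(n) = A·(6)^n.
Try constant particular solution s_p = K: K = 6K + 2 ⇒ K = - \frac{2}{5}.
General: s(n) = A·(6)^n - \frac{2}{5}.
Apply s(0) = -6: A - \frac{2}{5} = -6 ⇒ A = - \frac{28}{5}.
So s(n) = - \frac{28 \cdot 6^{n}}{5} - \frac{2}{5}.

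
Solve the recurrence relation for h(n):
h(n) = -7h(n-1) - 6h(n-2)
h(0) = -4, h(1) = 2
Characteristic equation: x² + 7x + 6 = 0, which factors as (x - (-1))(x - (-6)) = 0.
Roots r₁ = -1, r₂ = -6 (distinct).
General solution: h(n) = A·(-1)^n + B·(-6)^n.
From h(0) = -4: A + B = -4.
From h(1) = 2: -A - 6B = 2.
Solving: A = - \frac{22}{5}, B = \frac{2}{5}.
So h(n) = - \frac{22 \left(-1\right)^{n}}{5} + \frac{2 \left(-6\right)^{n}}{5}.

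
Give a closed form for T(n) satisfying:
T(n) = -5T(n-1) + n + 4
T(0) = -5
First-order linear with linear forcing.
Homogeneous solution: T_h(n) = A·(-5)^n.
Try particular T_p(n) = pn + q. Substituting:
  pn + q = -5(p(n-1) + q) + n + 4.
Matching the n-coefficient: p = -5p + 1 ⇒ p = \frac{1}{6}.
Matching constants: q = 5p - 5q + 4 ⇒ q = \frac{29}{36}.
General: T(n) = A·(-5)^n + \frac{n}{6} + \frac{29}{36}.
Apply T(0) = -5: A + \frac{29}{36} = -5 ⇒ A = - \frac{209}{36}.
So T(n) = - \frac{209 \left(-5\right)^{n}}{36} + \frac{n}{6} + \frac{29}{36}.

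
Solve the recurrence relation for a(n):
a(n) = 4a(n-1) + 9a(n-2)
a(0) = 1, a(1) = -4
Characteristic equation: x² - 4x - 9 = 0.
Discriminant Δ = (4)² + 4·(9) = 52.
Roots r₁,₂ = (4 ± √52)/2, so r₁ = 2 + \sqrt{13}, r₂ = 2 - \sqrt{13}.
General solution: a(n) = A·r₁^n + B·r₂^n.
From the initial conditions, A + B = 1 and r₁A + r₂B = -4.
Since r₁ - r₂ = √52: A = (-4 - (1)r₂)/√52 = \frac{1}{2} - \frac{3 \sqrt{13}}{13}, and B = 1 - A = \frac{1}{2} + \frac{3 \sqrt{13}}{13}.
So a(n) = \left(\frac{1}{2} - \frac{3 \sqrt{13}}{13}\right)\left(2 + \sqrt{13}\right)^n + \left(\frac{1}{2} + \frac{3 \sqrt{13}}{13}\right)\left(2 - \sqrt{13}\right)^n.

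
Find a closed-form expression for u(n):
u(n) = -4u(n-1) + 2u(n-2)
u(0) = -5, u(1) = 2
Characteristic equation: x² + 4x - 2 = 0.
Discriminant Δ = (-4)² + 4·(2) = 24.
Roots r₁,₂ = (-4 ± √24)/2, so r₁ = -2 + \sqrt{6}, r₂ = - \sqrt{6} - 2.
General solution: u(n) = A·r₁^n + B·r₂^n.
From the initial conditions, A + B = -5 and r₁A + r₂B = 2.
Since r₁ - r₂ = √24: A = (2 - (-5)r₂)/√24 = - \frac{5}{2} - \frac{2 \sqrt{6}}{3}, and B = -5 - A = - \frac{5}{2} + \frac{2 \sqrt{6}}{3}.
So u(n) = \left(- \frac{5}{2} - \frac{2 \sqrt{6}}{3}\right)\left(-2 + \sqrt{6}\right)^n + \left(- \frac{5}{2} + \frac{2 \sqrt{6}}{3}\right)\left(- \sqrt{6} - 2\right)^n.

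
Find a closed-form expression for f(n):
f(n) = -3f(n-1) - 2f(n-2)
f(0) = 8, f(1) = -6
Characteristic equation: x² + 3x + 2 = 0, which factors as (x - (-2))(x - (-1)) = 0.
Roots r₁ = -2, r₂ = -1 (distinct).
General solution: f(n) = A·(-2)^n + B·(-1)^n.
From f(0) = 8: A + B = 8.
From f(1) = -6: -2A - B = -6.
Solving: A = -2, B = 10.
So f(n) = 10 \left(-1\right)^{n} - 2 \left(-2\right)^{n}.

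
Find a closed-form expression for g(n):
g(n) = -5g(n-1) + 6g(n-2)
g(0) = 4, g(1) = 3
Characteristic equation: x² + 5x - 6 = 0, which factors as (x - (-6))(x - (1)) = 0.
Roots r₁ = -6, r₂ = 1 (distinct).
General solution: g(n) = A·(-6)^n + B·(1)^n.
From g(0) = 4: A + B = 4.
From g(1) = 3: -6A + B = 3.
Solving: A = \frac{1}{7}, B = \frac{27}{7}.
So g(n) = \frac{\left(-6\right)^{n}}{7} + \frac{27}{7}.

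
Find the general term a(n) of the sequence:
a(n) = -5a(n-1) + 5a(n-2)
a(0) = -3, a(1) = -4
Characteristic equation: x² + 5x - 5 = 0.
Discriminant Δ = (-5)² + 4·(5) = 45.
Roots r₁,₂ = (-5 ± √45)/2, so r₁ = - \frac{5}{2} + \frac{3 \sqrt{5}}{2}, r₂ = - \frac{3 \sqrt{5}}{2} - \frac{5}{2}.
General solution: a(n) = A·r₁^n + B·r₂^n.
From the initial conditions, A + B = -3 and r₁A + r₂B = -4.
Since r₁ - r₂ = √45: A = (-4 - (-3)r₂)/√45 = - \frac{23 \sqrt{5}}{30} - \frac{3}{2}, and B = -3 - A = - \frac{3}{2} + \frac{23 \sqrt{5}}{30}.
So a(n) = \left(- \frac{23 \sqrt{5}}{30} - \frac{3}{2}\right)\left(- \frac{5}{2} + \frac{3 \sqrt{5}}{2}\right)^n + \left(- \frac{3}{2} + \frac{23 \sqrt{5}}{30}\right)\left(- \frac{3 \sqrt{5}}{2} - \frac{5}{2}\right)^n.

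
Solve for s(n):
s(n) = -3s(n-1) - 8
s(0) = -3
First-order linear non-homogeneous.
Homogeneous solution: s_h(n) = A·(-3)^n.
Try constant particular solution s_p = K: K = -3K - 8 ⇒ K = -2.
General: s(n) = A·(-3)^n - 2.
Apply s(0) = -3: A - 2 = -3 ⇒ A = -1.
So s(n) = - \left(-3\right)^{n} - 2.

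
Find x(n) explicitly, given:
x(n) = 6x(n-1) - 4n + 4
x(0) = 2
First-order linear with linear forcing.
Homogeneous solution: x_h(n) = A·(6)^n.
Try particular x_p(n) = pn + q. Substituting:
  pn + q = 6(p(n-1) + q) - 4n + 4.
Matching the n-coefficient: p = 6p - 4 ⇒ p = \frac{4}{5}.
Matching constants: q = -6p + 6q + 4 ⇒ q = \frac{4}{25}.
General: x(n) = A·(6)^n + \frac{4 n}{5} + \frac{4}{25}.
Apply x(0) = 2: A + \frac{4}{25} = 2 ⇒ A = \frac{46}{25}.
So x(n) = \frac{46 \cdot 6^{n}}{25} + \frac{4 n}{5} + \frac{4}{25}.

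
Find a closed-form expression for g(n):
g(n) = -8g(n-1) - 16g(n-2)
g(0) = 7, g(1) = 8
Characteristic equation: x² + 8x + 16 = 0, which is (x - (-4))².
Repeated root r = -4.
General solution: g(n) = (A + Bn)·(-4)^n.
From g(0) = 7: A = 7.
From g(1) = 8: (A + B)·(-4) = 8 ⇒ B = -9.
So g(n) = \left(7 - 9 n\right) \cdot (-4)^n.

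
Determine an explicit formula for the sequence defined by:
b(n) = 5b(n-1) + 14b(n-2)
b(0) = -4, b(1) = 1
Characteristic equation: x² - 5x - 14 = 0, which factors as (x - (7))(x - (-2)) = 0.
Roots r₁ = 7, r₂ = -2 (distinct).
General solution: b(n) = A·(7)^n + B·(-2)^n.
From b(0) = -4: A + B = -4.
From b(1) = 1: 7A - 2B = 1.
Solving: A = - \frac{7}{9}, B = - \frac{29}{9}.
So b(n) = - \frac{29 \left(-2\right)^{n}}{9} - \frac{7 \cdot 7^{n}}{9}.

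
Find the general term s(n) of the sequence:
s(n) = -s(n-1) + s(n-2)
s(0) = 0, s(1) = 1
Characteristic equation: x² + x - 1 = 0.
Discriminant Δ = (-1)² + 4·(1) = 5.
Roots r₁,₂ = (-1 ± √5)/2, so r₁ = - \frac{1}{2} + \frac{\sqrt{5}}{2}, r₂ = - \frac{\sqrt{5}}{2} - \frac{1}{2}.
General solution: s(n) = A·r₁^n + B·r₂^n.
From the initial conditions, A + B = 0 and r₁A + r₂B = 1.
Since r₁ - r₂ = √5: A = (1 - (0)r₂)/√5 = \frac{\sqrt{5}}{5}, and B = 0 - A = - \frac{\sqrt{5}}{5}.
So s(n) = \left(\frac{\sqrt{5}}{5}\right)\left(- \frac{1}{2} + \frac{\sqrt{5}}{2}\right)^n + \left(- \frac{\sqrt{5}}{5}\right)\left(- \frac{\sqrt{5}}{2} - \frac{1}{2}\right)^n.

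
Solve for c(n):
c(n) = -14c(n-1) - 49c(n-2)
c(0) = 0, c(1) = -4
Characteristic equation: x² + 14x + 49 = 0, which is (x - (-7))².
Repeated root r = -7.
General solution: c(n) = (A + Bn)·(-7)^n.
From c(0) = 0: A = 0.
From c(1) = -4: (A + B)·(-7) = -4 ⇒ B = \frac{4}{7}.
So c(n) = \left(\frac{4 n}{7}\right) \cdot (-7)^n.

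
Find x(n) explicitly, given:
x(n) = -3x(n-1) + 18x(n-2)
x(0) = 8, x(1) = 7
Characteristic equation: x² + 3x - 18 = 0, which factors as (x - (-6))(x - (3)) = 0.
Roots r₁ = -6, r₂ = 3 (distinct).
General solution: x(n) = A·(-6)^n + B·(3)^n.
From x(0) = 8: A + B = 8.
From x(1) = 7: -6A + 3B = 7.
Solving: A = \frac{17}{9}, B = \frac{55}{9}.
So x(n) = \frac{17 \left(-6\right)^{n}}{9} + \frac{55 \cdot 3^{n}}{9}.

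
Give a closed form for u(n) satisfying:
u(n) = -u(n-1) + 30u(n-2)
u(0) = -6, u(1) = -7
Characteristic equation: x² + x - 30 = 0, which factors as (x - (5))(x - (-6)) = 0.
Roots r₁ = 5, r₂ = -6 (distinct).
General solution: u(n) = A·(5)^n + B·(-6)^n.
From u(0) = -6: A + B = -6.
From u(1) = -7: 5A - 6B = -7.
Solving: A = - \frac{43}{11}, B = - \frac{23}{11}.
So u(n) = - \frac{23 \left(-6\right)^{n}}{11} - \frac{43 \cdot 5^{n}}{11}.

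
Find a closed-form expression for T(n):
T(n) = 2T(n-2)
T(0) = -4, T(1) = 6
Characteristic equation: x² - 2 = 0.
Discriminant Δ = (0)² + 4·(2) = 8.
Roots r₁,₂ = (0 ± √8)/2, so r₁ = \sqrt{2}, r₂ = - \sqrt{2}.
General solution: T(n) = A·r₁^n + B·r₂^n.
From the initial conditions, A + B = -4 and r₁A + r₂B = 6.
Since r₁ - r₂ = √8: A = (6 - (-4)r₂)/√8 = -2 + \frac{3 \sqrt{2}}{2}, and B = -4 - A = - \frac{3 \sqrt{2}}{2} - 2.
So T(n) = \left(-2 + \frac{3 \sqrt{2}}{2}\right)\left(\sqrt{2}\right)^n + \left(- \frac{3 \sqrt{2}}{2} - 2\right)\left(- \sqrt{2}\right)^n.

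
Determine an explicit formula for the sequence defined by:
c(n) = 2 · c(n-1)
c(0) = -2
Pure geometric recurrence with ratio 2.
By induction c(n) = c(0) · (2)^n = - 2 \cdot 2^{n}.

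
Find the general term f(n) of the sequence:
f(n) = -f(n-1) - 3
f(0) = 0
First-order linear non-homogeneous.
Homogeneous solution: f_h(n) = A·(-1)^n.
Try constant particular solution f_p = K: K = -K - 3 ⇒ K = - \frac{3}{2}.
General: f(n) = A·(-1)^n - \frac{3}{2}.
Apply f(0) = 0: A - \frac{3}{2} = 0 ⇒ A = \frac{3}{2}.
So f(n) = \frac{3 \left(-1\right)^{n}}{2} - \frac{3}{2}.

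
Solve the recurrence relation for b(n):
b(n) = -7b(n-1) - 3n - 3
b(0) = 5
First-order linear with linear forcing.
Homogeneous solution: b_h(n) = A·(-7)^n.
Try particular b_p(n) = pn + q. Substituting:
  pn + q = -7(p(n-1) + q) - 3n - 3.
Matching the n-coefficient: p = -7p - 3 ⇒ p = - \frac{3}{8}.
Matching constants: q = 7p - 7q - 3 ⇒ q = - \frac{45}{64}.
General: b(n) = A·(-7)^n - \frac{3 n}{8} - \frac{45}{64}.
Apply b(0) = 5: A - \frac{45}{64} = 5 ⇒ A = \frac{365}{64}.
So b(n) = \frac{365 \left(-7\right)^{n}}{64} - \frac{3 n}{8} - \frac{45}{64}.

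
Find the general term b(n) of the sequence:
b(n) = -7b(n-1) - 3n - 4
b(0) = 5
First-order linear with linear forcing.
Homogeneous solution: b_h(n) = A·(-7)^n.
Try particular b_p(n) = pn + q. Substituting:
  pn + q = -7(p(n-1) + q) - 3n - 4.
Matching the n-coefficient: p = -7p - 3 ⇒ p = - \frac{3}{8}.
Matching constants: q = 7p - 7q - 4 ⇒ q = - \frac{53}{64}.
General: b(n) = A·(-7)^n - \frac{3 n}{8} - \frac{53}{64}.
Apply b(0) = 5: A - \frac{53}{64} = 5 ⇒ A = \frac{373}{64}.
So b(n) = \frac{373 \left(-7\right)^{n}}{64} - \frac{3 n}{8} - \frac{53}{64}.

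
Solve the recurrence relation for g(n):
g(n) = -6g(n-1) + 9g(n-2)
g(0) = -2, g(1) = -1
Characteristic equation: x² + 6x - 9 = 0.
Discriminant Δ = (-6)² + 4·(9) = 72.
Roots r₁,₂ = (-6 ± √72)/2, so r₁ = -3 + 3 \sqrt{2}, r₂ = - 3 \sqrt{2} - 3.
General solution: g(n) = A·r₁^n + B·r₂^n.
From the initial conditions, A + B = -2 and r₁A + r₂B = -1.
Since r₁ - r₂ = √72: A = (-1 - (-2)r₂)/√72 = -1 - \frac{7 \sqrt{2}}{12}, and B = -2 - A = -1 + \frac{7 \sqrt{2}}{12}.
So g(n) = \left(-1 - \frac{7 \sqrt{2}}{12}\right)\left(-3 + 3 \sqrt{2}\right)^n + \left(-1 + \frac{7 \sqrt{2}}{12}\right)\left(- 3 \sqrt{2} - 3\right)^n.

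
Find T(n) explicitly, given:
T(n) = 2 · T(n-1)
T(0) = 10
Pure geometric recurrence with ratio 2.
By induction T(n) = T(0) · (2)^n = 10 \cdot 2^{n}.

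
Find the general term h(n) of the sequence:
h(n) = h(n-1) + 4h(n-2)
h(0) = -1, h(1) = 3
Characteristic equation: x² - x - 4 = 0.
Discriminant Δ = (1)² + 4·(4) = 17.
Roots r₁,₂ = (1 ± √17)/2, so r₁ = \frac{1}{2} + \frac{\sqrt{17}}{2}, r₂ = \frac{1}{2} - \frac{\sqrt{17}}{2}.
General solution: h(n) = A·r₁^n + B·r₂^n.
From the initial conditions, A + B = -1 and r₁A + r₂B = 3.
Since r₁ - r₂ = √17: A = (3 - (-1)r₂)/√17 = - \frac{1}{2} + \frac{7 \sqrt{17}}{34}, and B = -1 - A = - \frac{7 \sqrt{17}}{34} - \frac{1}{2}.
So h(n) = \left(- \frac{1}{2} + \frac{7 \sqrt{17}}{34}\right)\left(\frac{1}{2} + \frac{\sqrt{17}}{2}\right)^n + \left(- \frac{7 \sqrt{17}}{34} - \frac{1}{2}\right)\left(\frac{1}{2} - \frac{\sqrt{17}}{2}\right)^n.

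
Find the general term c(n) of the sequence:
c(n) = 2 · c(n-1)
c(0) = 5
Pure geometric recurrence with ratio 2.
By induction c(n) = c(0) · (2)^n = 5 \cdot 2^{n}.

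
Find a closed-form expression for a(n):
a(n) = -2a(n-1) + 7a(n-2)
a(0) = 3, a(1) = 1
Characteristic equation: x² + 2x - 7 = 0.
Discriminant Δ = (-2)² + 4·(7) = 32.
Roots r₁,₂ = (-2 ± √32)/2, so r₁ = -1 + 2 \sqrt{2}, r₂ = - 2 \sqrt{2} - 1.
General solution: a(n) = A·r₁^n + B·r₂^n.
From the initial conditions, A + B = 3 and r₁A + r₂B = 1.
Since r₁ - r₂ = √32: A = (1 - (3)r₂)/√32 = \frac{\sqrt{2}}{2} + \frac{3}{2}, and B = 3 - A = \frac{3}{2} - \frac{\sqrt{2}}{2}.
So a(n) = \left(\frac{\sqrt{2}}{2} + \frac{3}{2}\right)\left(-1 + 2 \sqrt{2}\right)^n + \left(\frac{3}{2} - \frac{\sqrt{2}}{2}\right)\left(- 2 \sqrt{2} - 1\right)^n.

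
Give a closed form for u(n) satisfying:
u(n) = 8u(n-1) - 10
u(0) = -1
First-order linear non-homogeneous.
Homogeneous solution: u_h(n) = A·(8)^n.
Try constant particular solution u_p = K: K = 8K - 10 ⇒ K = \frac{10}{7}.
General: u(n) = A·(8)^n + \frac{10}{7}.
Apply u(0) = -1: A + \frac{10}{7} = -1 ⇒ A = - \frac{17}{7}.
So u(n) = \frac{10}{7} - \frac{17 \cdot 8^{n}}{7}.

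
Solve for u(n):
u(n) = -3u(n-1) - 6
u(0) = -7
First-order linear non-homogeneous.
Homogeneous solution: u_h(n) = A·(-3)^n.
Try constant particular solution u_p = K: K = -3K - 6 ⇒ K = - \frac{3}{2}.
General: u(n) = A·(-3)^n - \frac{3}{2}.
Apply u(0) = -7: A - \frac{3}{2} = -7 ⇒ A = - \frac{11}{2}.
So u(n) = - \frac{11 \left(-3\right)^{n}}{2} - \frac{3}{2}.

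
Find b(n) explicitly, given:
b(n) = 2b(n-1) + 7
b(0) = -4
First-order linear non-homogeneous.
Homogeneous solution: b_h(n) = A·(2)^n.
Try constant particular solution b_p = K: K = 2K + 7 ⇒ K = -7.
General: b(n) = A·(2)^n - 7.
Apply b(0) = -4: A - 7 = -4 ⇒ A = 3.
So b(n) = 3 \cdot 2^{n} - 7.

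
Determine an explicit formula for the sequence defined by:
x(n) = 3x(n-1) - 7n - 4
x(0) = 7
First-order linear with linear forcing.
Homogeneous solution: x_h(n) = A·(3)^n.
Try particular x_p(n) = pn + q. Substituting:
  pn + q = 3(p(n-1) + q) - 7n - 4.
Matching the n-coefficient: p = 3p - 7 ⇒ p = \frac{7}{2}.
Matching constants: q = -3p + 3q - 4 ⇒ q = \frac{29}{4}.
General: x(n) = A·(3)^n + \frac{7 n}{2} + \frac{29}{4}.
Apply x(0) = 7: A + \frac{29}{4} = 7 ⇒ A = - \frac{1}{4}.
So x(n) = - \frac{3^{n}}{4} + \frac{7 n}{2} + \frac{29}{4}.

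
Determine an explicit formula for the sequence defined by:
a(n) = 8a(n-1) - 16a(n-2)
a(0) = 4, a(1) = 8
Characteristic equation: x² - 8x + 16 = 0, which is (x - (4))².
Repeated root r = 4.
General solution: a(n) = (A + Bn)·(4)^n.
From a(0) = 4: A = 4.
From a(1) = 8: (A + B)·(4) = 8 ⇒ B = -2.
So a(n) = \left(4 - 2 n\right) \cdot (4)^n.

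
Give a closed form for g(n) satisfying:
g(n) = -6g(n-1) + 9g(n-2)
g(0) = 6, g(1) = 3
Characteristic equation: x² + 6x - 9 = 0.
Discriminant Δ = (-6)² + 4·(9) = 72.
Roots r₁,₂ = (-6 ± √72)/2, so r₁ = -3 + 3 \sqrt{2}, r₂ = - 3 \sqrt{2} - 3.
General solution: g(n) = A·r₁^n + B·r₂^n.
From the initial conditions, A + B = 6 and r₁A + r₂B = 3.
Since r₁ - r₂ = √72: A = (3 - (6)r₂)/√72 = \frac{7 \sqrt{2}}{4} + 3, and B = 6 - A = 3 - \frac{7 \sqrt{2}}{4}.
So g(n) = \left(\frac{7 \sqrt{2}}{4} + 3\right)\left(-3 + 3 \sqrt{2}\right)^n + \left(3 - \frac{7 \sqrt{2}}{4}\right)\left(- 3 \sqrt{2} - 3\right)^n.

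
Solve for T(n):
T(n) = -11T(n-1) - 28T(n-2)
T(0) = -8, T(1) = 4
Characteristic equation: x² + 11x + 28 = 0, which factors as (x - (-4))(x - (-7)) = 0.
Roots r₁ = -4, r₂ = -7 (distinct).
General solution: T(n) = A·(-4)^n + B·(-7)^n.
From T(0) = -8: A + B = -8.
From T(1) = 4: -4A - 7B = 4.
Solving: A = - \frac{52}{3}, B = \frac{28}{3}.
So T(n) = - \frac{52 \left(-4\right)^{n}}{3} + \frac{28 \left(-7\right)^{n}}{3}.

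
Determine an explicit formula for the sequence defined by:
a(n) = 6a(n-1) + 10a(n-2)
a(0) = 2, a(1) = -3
Characteristic equation: x² - 6x - 10 = 0.
Discriminant Δ = (6)² + 4·(10) = 76.
Roots r₁,₂ = (6 ± √76)/2, so r₁ = 3 + \sqrt{19}, r₂ = 3 - \sqrt{19}.
General solution: a(n) = A·r₁^n + B·r₂^n.
From the initial conditions, A + B = 2 and r₁A + r₂B = -3.
Since r₁ - r₂ = √76: A = (-3 - (2)r₂)/√76 = 1 - \frac{9 \sqrt{19}}{38}, and B = 2 - A = 1 + \frac{9 \sqrt{19}}{38}.
So a(n) = \left(1 - \frac{9 \sqrt{19}}{38}\right)\left(3 + \sqrt{19}\right)^n + \left(1 + \frac{9 \sqrt{19}}{38}\right)\left(3 - \sqrt{19}\right)^n.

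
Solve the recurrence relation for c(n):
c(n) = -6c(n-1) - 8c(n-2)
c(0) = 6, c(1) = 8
Characteristic equation: x² + 6x + 8 = 0, which factors as (x - (-2))(x - (-4)) = 0.
Roots r₁ = -2, r₂ = -4 (distinct).
General solution: c(n) = A·(-2)^n + B·(-4)^n.
From c(0) = 6: A + B = 6.
From c(1) = 8: -2A - 4B = 8.
Solving: A = 16, B = -10.
So c(n) = 16 \left(-2\right)^{n} - 10 \left(-4\right)^{n}.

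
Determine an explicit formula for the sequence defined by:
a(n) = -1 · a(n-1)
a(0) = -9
Pure geometric recurrence with ratio -1.
By induction a(n) = a(0) · (-1)^n = - 9 \left(-1\right)^{n}.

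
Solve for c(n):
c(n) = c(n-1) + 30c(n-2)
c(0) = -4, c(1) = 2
Characteristic equation: x² - x - 30 = 0, which factors as (x - (-5))(x - (6)) = 0.
Roots r₁ = -5, r₂ = 6 (distinct).
General solution: c(n) = A·(-5)^n + B·(6)^n.
From c(0) = -4: A + B = -4.
From c(1) = 2: -5A + 6B = 2.
Solving: A = - \frac{26}{11}, B = - \frac{18}{11}.
So c(n) = - \frac{26 \left(-5\right)^{n}}{11} - \frac{18 \cdot 6^{n}}{11}.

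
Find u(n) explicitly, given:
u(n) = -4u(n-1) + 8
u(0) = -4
First-order linear non-homogeneous.
Homogeneous solution: u_h(n) = A·(-4)^n.
Try constant particular solution u_p = K: K = -4K + 8 ⇒ K = \frac{8}{5}.
General: u(n) = A·(-4)^n + \frac{8}{5}.
Apply u(0) = -4: A + \frac{8}{5} = -4 ⇒ A = - \frac{28}{5}.
So u(n) = \frac{8}{5} - \frac{28 \left(-4\right)^{n}}{5}.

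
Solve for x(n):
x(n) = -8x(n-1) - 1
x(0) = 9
First-order linear non-homogeneous.
Homogeneous solution: x_h(n) = A·(-8)^n.
Try constant particular solution x_p = K: K = -8K - 1 ⇒ K = - \frac{1}{9}.
General: x(n) = A·(-8)^n - \frac{1}{9}.
Apply x(0) = 9: A - \frac{1}{9} = 9 ⇒ A = \frac{82}{9}.
So x(n) = \frac{82 \left(-8\right)^{n}}{9} - \frac{1}{9}.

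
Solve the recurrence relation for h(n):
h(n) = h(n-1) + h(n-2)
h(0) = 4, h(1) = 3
Characteristic equation: x² - x - 1 = 0.
Discriminant Δ = (1)² + 4·(1) = 5.
Roots r₁,₂ = (1 ± √5)/2, so r₁ = \frac{1}{2} + \frac{\sqrt{5}}{2}, r₂ = \frac{1}{2} - \frac{\sqrt{5}}{2}.
General solution: h(n) = A·r₁^n + B·r₂^n.
From the initial conditions, A + B = 4 and r₁A + r₂B = 3.
Since r₁ - r₂ = √5: A = (3 - (4)r₂)/√5 = \frac{\sqrt{5}}{5} + 2, and B = 4 - A = 2 - \frac{\sqrt{5}}{5}.
So h(n) = \left(\frac{\sqrt{5}}{5} + 2\right)\left(\frac{1}{2} + \frac{\sqrt{5}}{2}\right)^n + \left(2 - \frac{\sqrt{5}}{5}\right)\left(\frac{1}{2} - \frac{\sqrt{5}}{2}\right)^n.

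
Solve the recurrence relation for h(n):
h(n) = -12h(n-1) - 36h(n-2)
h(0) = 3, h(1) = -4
Characteristic equation: x² + 12x + 36 = 0, which is (x - (-6))².
Repeated root r = -6.
General solution: h(n) = (A + Bn)·(-6)^n.
From h(0) = 3: A = 3.
From h(1) = -4: (A + B)·(-6) = -4 ⇒ B = - \frac{7}{3}.
So h(n) = \left(3 - \frac{7 n}{3}\right) \cdot (-6)^n.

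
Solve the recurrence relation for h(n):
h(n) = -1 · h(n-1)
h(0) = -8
Pure geometric recurrence with ratio -1.
By induction h(n) = h(0) · (-1)^n = - 8 \left(-1\right)^{n}.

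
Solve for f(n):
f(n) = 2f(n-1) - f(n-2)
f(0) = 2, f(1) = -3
Characteristic equation: x² - 2x + 1 = 0, which is (x - (1))².
Repeated root r = 1.
General solution: f(n) = (A + Bn)·(1)^n.
From f(0) = 2: A = 2.
From f(1) = -3: (A + B)·(1) = -3 ⇒ B = -5.
So f(n) = \left(2 - 5 n\right) \cdot (1)^n.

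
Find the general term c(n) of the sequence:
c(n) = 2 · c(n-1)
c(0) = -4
Pure geometric recurrence with ratio 2.
By induction c(n) = c(0) · (2)^n = - 4 \cdot 2^{n}.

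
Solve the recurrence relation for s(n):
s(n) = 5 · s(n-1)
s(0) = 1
Pure geometric recurrence with ratio 5.
By induction s(n) = s(0) · (5)^n = 5^{n}.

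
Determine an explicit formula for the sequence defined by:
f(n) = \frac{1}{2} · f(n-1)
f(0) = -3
Pure geometric recurrence with ratio \frac{1}{2}.
By induction f(n) = f(0) · (\frac{1}{2})^n = - 3 \cdot 2^{- n}.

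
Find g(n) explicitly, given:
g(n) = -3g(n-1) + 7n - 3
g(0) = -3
First-order linear with linear forcing.
Homogeneous solution: g_h(n) = A·(-3)^n.
Try particular g_p(n) = pn + q. Substituting:
  pn + q = -3(p(n-1) + q) + 7n - 3.
Matching the n-coefficient: p = -3p + 7 ⇒ p = \frac{7}{4}.
Matching constants: q = 3p - 3q - 3 ⇒ q = \frac{9}{16}.
General: g(n) = A·(-3)^n + \frac{7 n}{4} + \frac{9}{16}.
Apply g(0) = -3: A + \frac{9}{16} = -3 ⇒ A = - \frac{57}{16}.
So g(n) = - \frac{57 \left(-3\right)^{n}}{16} + \frac{7 n}{4} + \frac{9}{16}.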